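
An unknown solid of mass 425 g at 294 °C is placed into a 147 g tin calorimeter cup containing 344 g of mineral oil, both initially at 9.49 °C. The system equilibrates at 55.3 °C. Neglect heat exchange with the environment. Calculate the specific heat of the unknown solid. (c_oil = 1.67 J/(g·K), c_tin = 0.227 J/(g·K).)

c ≈ 0.274 J/(g·K)

Let T be the final temperature. ΣQ_i = 0:
425·c·(55.3 − 294) + 344·1.67·(55.3 − 9.49) + 147·0.227·(55.3 − 9.49) = 0
-101448 c = -27846
c = -27846/-101448 ≈ 0.2745 J/(g·K)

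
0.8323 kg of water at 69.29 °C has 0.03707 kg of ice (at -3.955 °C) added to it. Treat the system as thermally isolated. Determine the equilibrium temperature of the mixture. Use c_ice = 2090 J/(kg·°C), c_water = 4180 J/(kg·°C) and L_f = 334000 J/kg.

Energy balance with sensible and latent terms:
ice -3.955→0 °C: 0.03707·2090·3.955 = 306.42; melt ice: 0.03707·334000 = 12381; warm the meltwater: 154.95 T; water cools: 0.8323·4180·(T − 69.29) = 3479(T − 69.29)
3634 T = 241061 − 12688 = 228373
T ≈ 62.84 °C. Since T > 0 °C, the all-ice-melts assumption holds.

T_f ≈ 62.8 °C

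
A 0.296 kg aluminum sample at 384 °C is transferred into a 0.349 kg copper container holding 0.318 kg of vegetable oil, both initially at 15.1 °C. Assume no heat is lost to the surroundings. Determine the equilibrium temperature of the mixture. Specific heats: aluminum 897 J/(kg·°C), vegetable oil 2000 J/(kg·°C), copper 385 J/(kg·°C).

Setting the total heat transfer to zero:
0.296*897*(T − 384) + 0.318*2000*(T − 15.1) + 0.349*385*(T − 15.1) = 0
265.51(T − 384) + 636(T − 15.1) + 134.36(T − 15.1) = 0
(265.51 + 636 + 134.36) T = 265.51*384 + 636*15.1 + 134.36*15.1
T = 113589/1035.9 ≈ 109.66 °C

T_f ≈ 109.7 °C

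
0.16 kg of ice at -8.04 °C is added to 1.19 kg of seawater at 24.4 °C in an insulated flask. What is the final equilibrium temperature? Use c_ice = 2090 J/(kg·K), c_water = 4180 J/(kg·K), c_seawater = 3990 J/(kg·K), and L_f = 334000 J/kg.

Energy balance with sensible and latent terms:
warm ice to 0 °C: 0.16·2090·(0 − (-8.04)) = 2688.6
  latent heat to melt: 0.16·334000 = 53440
  warm the meltwater: 668.8 T
  seawater cools: 1.19·3990·(T − 24.4) = 4748.1(T − 24.4)
5416.9 T = 115854 − 56129 = 59725
T ≈ 11.03 °C — above 0 °C, consistent with complete melting.

T_f ≈ 11.0 °C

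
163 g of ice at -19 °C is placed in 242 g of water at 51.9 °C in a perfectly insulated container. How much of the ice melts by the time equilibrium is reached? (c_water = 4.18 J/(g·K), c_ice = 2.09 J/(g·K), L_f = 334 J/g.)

Cooling the water to 0 °C releases 242×4.18×51.9 = 52500 J.
Warming the ice to 0 °C takes 163×2.09×19 = 6472.7 J, leaving 46027 J for melting.
Fully melting the ice requires m_ice L_f = 163×334 = 54442 J.
46027 J < 54442 J, so only part of the ice melts and the system sits at 0 °C.
Mass melted = 46027/334 ≈ 137.8 g.

m_melted ≈ 138 g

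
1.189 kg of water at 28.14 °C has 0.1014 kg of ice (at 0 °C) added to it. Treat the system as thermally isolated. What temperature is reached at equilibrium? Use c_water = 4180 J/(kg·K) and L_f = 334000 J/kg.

Let T be the final temperature. ΣQ_i = 0:
melt ice: 0.1014×334000 = 33868; meltwater 0→T: 0.1014×4180×T = 423.85 T; water cools: 1.189×4180×(T − 28.14) = 4970(T − 28.14)
5393.9 T = 139856 − 33868 = 105989
T ≈ 19.65 °C. Since T > 0 °C, the all-ice-melts assumption holds.

T_f ≈ 19.6 °C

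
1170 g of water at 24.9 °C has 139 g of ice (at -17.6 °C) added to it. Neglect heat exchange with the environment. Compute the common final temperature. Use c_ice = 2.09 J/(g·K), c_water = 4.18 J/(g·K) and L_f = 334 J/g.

Net heat exchanged in the isolated system is zero:
ice -17.6→0 °C: 139×2.09×17.6 = 5113; melt ice: 139×334 = 46426; meltwater 0→T: 139×4.18×T = 581.02 T; water: 4890.6(T − 24.9)
5471.6 T = 121776 − 51539 = 70237
T ≈ 12.84 °C (positive, so assuming full melt was valid).

T_f ≈ 12.8 °C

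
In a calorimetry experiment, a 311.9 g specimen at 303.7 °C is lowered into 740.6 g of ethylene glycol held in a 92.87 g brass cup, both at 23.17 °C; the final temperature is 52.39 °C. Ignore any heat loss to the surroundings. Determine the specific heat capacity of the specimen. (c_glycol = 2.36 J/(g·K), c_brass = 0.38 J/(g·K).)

Setting the total heat transfer to zero:
311.9·c·(52.39 − 303.7) + 740.6·2.36·(52.39 − 23.17) + 92.87·0.38·(52.39 − 23.17) = 0
-78384 c = -52102
c = -52102/-78384 ≈ 0.6647 J/(g·K)

c ≈ 0.665 J/(g·K)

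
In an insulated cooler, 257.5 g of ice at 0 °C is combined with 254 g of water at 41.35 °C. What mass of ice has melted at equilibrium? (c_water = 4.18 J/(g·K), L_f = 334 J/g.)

m_melted ≈ 131 g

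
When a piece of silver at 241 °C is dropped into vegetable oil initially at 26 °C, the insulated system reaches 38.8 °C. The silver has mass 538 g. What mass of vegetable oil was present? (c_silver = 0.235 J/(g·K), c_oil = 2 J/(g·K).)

Setting the total heat transfer to zero:
538·0.235·(38.8 − 241) + m·2·(38.8 − 26) = 0
25.6 m = 25564
m = 25564/25.6 ≈ 998.6 g

m ≈ 999 g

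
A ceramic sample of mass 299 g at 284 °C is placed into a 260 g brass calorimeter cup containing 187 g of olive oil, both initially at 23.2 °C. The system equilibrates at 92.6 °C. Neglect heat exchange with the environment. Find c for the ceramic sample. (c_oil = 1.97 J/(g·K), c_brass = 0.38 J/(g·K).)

c ≈ 0.567 J/(g·K)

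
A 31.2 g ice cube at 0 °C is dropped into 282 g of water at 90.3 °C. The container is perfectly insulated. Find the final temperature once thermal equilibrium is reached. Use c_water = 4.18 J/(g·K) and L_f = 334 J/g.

T_f ≈ 73.3 °C

Energy conservation, ΣQ = 0:
latent heat to melt: 31.2·334 = 10421
  meltwater 0→T: 31.2·4.18·T = 130.42 T
  water: 1178.8(T − 90.3)
1309.2 T = 106442 − 10421 = 96021
T ≈ 73.34 °C — above 0 °C, consistent with complete melting.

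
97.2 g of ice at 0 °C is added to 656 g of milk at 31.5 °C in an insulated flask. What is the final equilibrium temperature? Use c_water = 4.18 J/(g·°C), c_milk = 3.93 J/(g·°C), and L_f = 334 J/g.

T_f ≈ 16.3 °C

Taking heat into each body as positive, Σ m c ΔT = 0:
fusion: m_ice L_f = 97.2×334 = 32465
  warm the meltwater: 406.3 T
  milk: 2578.1(T − 31.5)
2984.4 T = 81210 − 32465 = 48745
T ≈ 16.33 °C — above 0 °C, consistent with complete melting.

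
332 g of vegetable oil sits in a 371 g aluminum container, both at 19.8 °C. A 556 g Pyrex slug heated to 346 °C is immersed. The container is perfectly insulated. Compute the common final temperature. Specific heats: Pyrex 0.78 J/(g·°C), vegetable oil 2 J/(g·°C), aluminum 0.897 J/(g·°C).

T_f ≈ 118.7 °C

Taking heat into each body as positive, Σ m c ΔT = 0:
556*0.78*(T − 346) + 332*2*(T − 19.8) + 371*0.897*(T − 19.8) = 0
433.68(T − 346) + 664(T − 19.8) + 332.79(T − 19.8) = 0
(433.68 + 664 + 332.79) T = 433.68*346 + 664*19.8 + 332.79*19.8
T = 169790/1430.5 ≈ 118.70 °C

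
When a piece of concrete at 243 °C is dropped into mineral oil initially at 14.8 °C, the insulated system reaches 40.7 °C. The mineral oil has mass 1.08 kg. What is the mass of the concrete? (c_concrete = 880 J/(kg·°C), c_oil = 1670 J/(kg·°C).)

Taking heat into each body as positive, Σ m c ΔT = 0:
m·880·(40.7 − 243) + 1.08·1670·(40.7 − 14.8) = 0
-178024 m = -46713
m = -46713/-178024 ≈ 0.2624 kg

m ≈ 0.262 kg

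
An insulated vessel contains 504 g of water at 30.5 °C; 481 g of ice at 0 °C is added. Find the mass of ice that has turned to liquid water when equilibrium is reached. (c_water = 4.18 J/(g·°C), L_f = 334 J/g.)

Water can give up m c ΔT = 504·4.18·30.5 = 64255 J before reaching 0 °C.
Melting all 481 g of ice would need 481·334 = 160654 J.
That's not enough to melt it all — equilibrium is at 0 °C with ice remaining.
m_melt = 64255 / L_f = 192.4 g.

m_melted ≈ 192 g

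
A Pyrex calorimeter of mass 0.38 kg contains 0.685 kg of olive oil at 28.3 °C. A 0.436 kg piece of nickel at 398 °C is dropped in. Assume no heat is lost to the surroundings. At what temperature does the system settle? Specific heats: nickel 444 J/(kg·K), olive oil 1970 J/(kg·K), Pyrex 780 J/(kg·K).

Setting the total heat transfer to zero:
0.436×444×(T − 398) + 0.685×1970×(T − 28.3) + 0.38×780×(T − 28.3) = 0
(193.58 + 1349.5 + 296.4) T = 193.58×398 + 1349.5×28.3 + 296.4×28.3
T = 123624 / 1839.4 = 67.2 °C

T_f ≈ 67.2 °C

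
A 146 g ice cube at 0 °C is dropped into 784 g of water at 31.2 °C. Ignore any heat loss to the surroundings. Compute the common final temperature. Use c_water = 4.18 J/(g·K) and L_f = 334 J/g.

Sum of m c ΔT and latent-heat terms is zero:
fusion: m_ice L_f = 146·334 = 48764; meltwater 0→T: 146·4.18·T = 610.28 T; water cools: 784·4.18·(T − 31.2) = 3277.1(T − 31.2)
3887.4 T = 102246 − 48764 = 53482
T ≈ 13.76 °C. Since T > 0 °C, the all-ice-melts assumption holds.

T_f ≈ 13.8 °C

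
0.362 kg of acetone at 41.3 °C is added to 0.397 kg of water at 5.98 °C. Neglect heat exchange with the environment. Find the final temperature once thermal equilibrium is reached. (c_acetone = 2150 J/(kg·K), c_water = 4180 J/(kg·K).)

T_f ≈ 17.3 °C

Net heat exchanged in the isolated system is zero:
0.362·2150·(T − 41.3) + 0.397·4180·(T − 5.98) = 0
2437.8 T = 42067
T ≈ 17.26 °C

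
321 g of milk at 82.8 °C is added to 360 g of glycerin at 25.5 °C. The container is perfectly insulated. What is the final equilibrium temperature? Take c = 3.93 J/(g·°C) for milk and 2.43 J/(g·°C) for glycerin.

T_f ≈ 59.3 °C

Taking heat into each body as positive, Σ m c ΔT = 0:
321×3.93×(T − 82.8) + 360×2.43×(T − 25.5) = 0
1261.5(T − 82.8) + 874.8(T − 25.5) = 0
2136.3 T = 126762
T = 126762/2136.3 ≈ 59.34 °C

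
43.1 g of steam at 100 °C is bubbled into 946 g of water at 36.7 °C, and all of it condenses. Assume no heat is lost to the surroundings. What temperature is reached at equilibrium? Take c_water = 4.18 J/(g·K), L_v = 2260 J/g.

Setting the total heat transfer to zero:
steam→water at 100 °C releases m L_v = 43.1×2260 = 97406; condensate cools 100→T: 43.1×4.18×(T − 100) = 180.16(T − 100); original water: 3954.3(T − 36.7)
4134.4 T = 97406 + 18016 + 145122 = 260544
T ≈ 63.02 °C, under the boiling point, so the assumption holds.

T_f ≈ 63.0 °C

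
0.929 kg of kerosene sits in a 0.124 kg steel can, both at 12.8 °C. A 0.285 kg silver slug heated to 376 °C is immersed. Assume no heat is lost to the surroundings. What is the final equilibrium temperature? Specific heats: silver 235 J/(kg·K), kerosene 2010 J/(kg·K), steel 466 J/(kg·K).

T_f ≈ 25.0 °C

Taking heat into each body as positive, Σ m c ΔT = 0:
0.285*235*(T − 376) + 0.929*2010*(T − 12.8) + 0.124*466*(T − 12.8) = 0
1992 T = 49824
T = 49824 / 1992 = 25 °C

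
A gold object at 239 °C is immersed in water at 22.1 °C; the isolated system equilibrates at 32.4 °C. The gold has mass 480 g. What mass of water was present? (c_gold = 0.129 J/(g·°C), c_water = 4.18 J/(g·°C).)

|Q_gold| = |Q_water|:
480×0.129×(239 − 32.4) = m×4.18×(32.4 − 22.1)
43.05 m = 12793  ⇒  m ≈ 297.1 g

m ≈ 297 g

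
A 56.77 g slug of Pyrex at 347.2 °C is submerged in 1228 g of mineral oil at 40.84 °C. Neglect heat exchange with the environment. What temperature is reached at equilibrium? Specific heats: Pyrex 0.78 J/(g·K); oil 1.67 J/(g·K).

T_f ≈ 47.3 °C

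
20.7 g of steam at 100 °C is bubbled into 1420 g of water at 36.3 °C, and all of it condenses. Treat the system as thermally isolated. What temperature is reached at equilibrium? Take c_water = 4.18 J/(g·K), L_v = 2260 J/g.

T_f ≈ 45.0 °C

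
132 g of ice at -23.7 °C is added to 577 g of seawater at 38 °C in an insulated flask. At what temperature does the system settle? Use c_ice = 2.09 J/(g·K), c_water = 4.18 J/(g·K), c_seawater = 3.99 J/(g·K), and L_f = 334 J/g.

T_f ≈ 12.9 °C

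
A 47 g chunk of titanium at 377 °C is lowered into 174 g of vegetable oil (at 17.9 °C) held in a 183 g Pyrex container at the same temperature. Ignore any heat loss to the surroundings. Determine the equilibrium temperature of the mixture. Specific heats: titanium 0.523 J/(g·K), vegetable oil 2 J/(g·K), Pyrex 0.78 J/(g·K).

T_f is the heat-capacity-weighted average of the initial temperatures:
T_f = (24.58*377 + 348*17.9 + 142.74*17.9) / (24.58 + 348 + 142.74)
    = 18051 / 515.32 ≈ 35.03 °C

T_f ≈ 35.0 °C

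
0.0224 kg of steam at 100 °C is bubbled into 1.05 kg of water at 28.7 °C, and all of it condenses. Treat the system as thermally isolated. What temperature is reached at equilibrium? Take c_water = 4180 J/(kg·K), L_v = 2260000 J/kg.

T_f ≈ 41.5 °C

Taking heat into each body as positive, Σ m c ΔT = 0:
condense steam: −0.0224×2260000 = −50624; condensed water 100 °C→T: 93.63(T − 100); original water: 4389(T − 28.7)
4482.6 T = 50624 + 9363.2 + 125964 = 185952
T ≈ 41.48 °C — below 100 °C, confirming all the steam condensed.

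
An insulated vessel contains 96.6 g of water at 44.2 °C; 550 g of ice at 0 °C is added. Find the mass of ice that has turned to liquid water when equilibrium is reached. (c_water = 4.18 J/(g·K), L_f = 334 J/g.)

Water can give up m c ΔT = 96.6×4.18×44.2 = 17847 J before reaching 0 °C.
Melting all 550 g of ice would need 550×334 = 183700 J.
Since 17847 < 183700 J, not all the ice melts; equilibrium is at 0 °C.
Mass melted = 17847/334 ≈ 53.44 g.

m_melted ≈ 53.4 g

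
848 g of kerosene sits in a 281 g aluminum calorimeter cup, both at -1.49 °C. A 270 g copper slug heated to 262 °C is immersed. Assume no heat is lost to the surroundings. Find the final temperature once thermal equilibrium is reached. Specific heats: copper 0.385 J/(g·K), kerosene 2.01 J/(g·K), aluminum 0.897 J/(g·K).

T_f ≈ 11.8 °C

Conservation of energy gives ΣQ = 0:
270×0.385×(T − 262) + 848×2.01×(T − (-1.49)) + 281×0.897×(T − (-1.49)) = 0
2060.5 T = 24320
T = 24320 / 2060.5 = 11.8 °C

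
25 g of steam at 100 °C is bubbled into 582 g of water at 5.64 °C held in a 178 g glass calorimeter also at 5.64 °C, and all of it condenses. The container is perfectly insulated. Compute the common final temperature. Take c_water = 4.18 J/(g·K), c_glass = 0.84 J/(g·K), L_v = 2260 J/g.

Net heat exchanged in the isolated system is zero:
condense steam: −25×2260 = −56500; condensate cools 100→T: 25×4.18×(T − 100) = 104.5(T − 100); original water: 2432.8(T − 5.64); glass cup: 178×0.84×(T − 5.64) = 149.52(T − 5.64)
2686.8 T = 56500 + 10450 + 14564 = 81514
T ≈ 30.34 °C (< 100 °C, so full condensation is consistent).

T_f ≈ 30.3 °C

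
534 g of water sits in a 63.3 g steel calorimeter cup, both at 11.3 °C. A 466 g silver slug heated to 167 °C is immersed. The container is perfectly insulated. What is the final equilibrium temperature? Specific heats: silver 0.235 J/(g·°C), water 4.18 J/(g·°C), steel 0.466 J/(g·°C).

T_f ≈ 18.5 °C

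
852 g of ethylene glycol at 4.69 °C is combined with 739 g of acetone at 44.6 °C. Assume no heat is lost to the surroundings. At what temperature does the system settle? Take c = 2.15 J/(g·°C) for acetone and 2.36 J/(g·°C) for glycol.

T_f ≈ 22.3 °C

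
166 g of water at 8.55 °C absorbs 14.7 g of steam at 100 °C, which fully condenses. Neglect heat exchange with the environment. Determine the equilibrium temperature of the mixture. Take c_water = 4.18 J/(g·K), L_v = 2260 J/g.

T_f ≈ 60.0 °C

Energy balance with sensible and latent terms:
steam→water at 100 °C releases m L_v = 14.7×2260 = 33222
  condensed water 100 °C→T: 61.45(T − 100)
  original water: 693.88(T − 8.55)
755.33 T = 33222 + 6144.6 + 5932.7 = 45299
T ≈ 59.97 °C, under the boiling point, so the assumption holds.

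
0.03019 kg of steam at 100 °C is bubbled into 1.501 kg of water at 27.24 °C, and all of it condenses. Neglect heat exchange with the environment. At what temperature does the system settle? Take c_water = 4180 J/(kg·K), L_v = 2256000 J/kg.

T_f ≈ 39.3 °C

Energy balance with sensible and latent terms:
latent heat released on condensation: 0.03019·2256000 = 68109
  condensed water 100 °C→T: 126.19(T − 100)
  original water: 6274.2(T − 27.24)
6400.4 T = 68109 + 12619 + 170909 = 251637
T ≈ 39.32 °C, under the boiling point, so the assumption holds.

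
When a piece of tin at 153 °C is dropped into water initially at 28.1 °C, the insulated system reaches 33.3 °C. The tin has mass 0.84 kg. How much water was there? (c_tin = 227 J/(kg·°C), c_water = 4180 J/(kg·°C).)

m ≈ 1.05 kg

Energy conservation, ΣQ = 0:
0.84×227×(33.3 − 153) + m×4180×(33.3 − 28.1) = 0
21736 m = 22824
m = 22824/21736 ≈ 1.05 kg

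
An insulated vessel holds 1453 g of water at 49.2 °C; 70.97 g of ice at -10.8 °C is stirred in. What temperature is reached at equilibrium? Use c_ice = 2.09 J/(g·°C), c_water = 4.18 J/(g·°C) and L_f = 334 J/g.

T_f ≈ 42.9 °C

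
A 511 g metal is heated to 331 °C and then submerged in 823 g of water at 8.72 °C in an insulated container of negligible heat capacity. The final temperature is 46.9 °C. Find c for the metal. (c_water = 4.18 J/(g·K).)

c ≈ 0.905 J/(g·K)

Energy conservation, ΣQ = 0:
511·c·(46.9 − 331) + 823·4.18·(46.9 − 8.72) = 0
-145175 c = -131345
c = -131345/-145175 ≈ 0.9047 J/(g·K)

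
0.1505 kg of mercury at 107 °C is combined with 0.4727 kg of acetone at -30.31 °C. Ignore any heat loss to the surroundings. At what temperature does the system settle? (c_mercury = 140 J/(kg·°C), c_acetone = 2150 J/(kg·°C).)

Net heat exchanged in the isolated system is zero:
0.1505·140·(T − 107) + 0.4727·2150·(T − (-30.31)) = 0
21.07(T − 107) + 1016.3(T − (-30.31)) = 0
1037.4 T = -28550
T ≈ -27.52 °C

T_f ≈ -27.5 °C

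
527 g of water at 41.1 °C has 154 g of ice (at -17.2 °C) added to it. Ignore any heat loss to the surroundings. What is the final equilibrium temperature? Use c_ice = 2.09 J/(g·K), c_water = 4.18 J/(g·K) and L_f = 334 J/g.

T_f ≈ 11.8 °C

Energy conservation, ΣQ = 0:
ice -17.2→0 °C: 154·2.09·17.2 = 5536; latent heat to melt: 154·334 = 51436; meltwater 0→T: 154·4.18·T = 643.72 T; water cools: 527·4.18·(T − 41.1) = 2202.9(T − 41.1)
2846.6 T = 90538 − 56972 = 33566
T ≈ 11.79 °C — above 0 °C, consistent with complete melting.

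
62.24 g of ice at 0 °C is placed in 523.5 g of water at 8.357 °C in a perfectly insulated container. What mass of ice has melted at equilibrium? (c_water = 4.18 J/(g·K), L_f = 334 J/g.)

m_melted ≈ 54.8 g

Cooling the water to 0 °C releases 523.5·4.18·8.357 = 18287 J.
To melt every bit of ice: 62.24·334 = 20788 J.
18287 J < 20788 J, so only part of the ice melts and the system sits at 0 °C.
m_melted·334 = 18287  ⇒  m_melted ≈ 54.75 g.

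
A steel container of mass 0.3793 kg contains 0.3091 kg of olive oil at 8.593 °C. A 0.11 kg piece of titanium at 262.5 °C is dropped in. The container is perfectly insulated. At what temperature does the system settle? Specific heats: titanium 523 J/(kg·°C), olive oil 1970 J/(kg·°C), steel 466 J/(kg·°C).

Heat gained plus heat lost sum to zero:
0.11×523×(T − 262.5) + 0.3091×1970×(T − 8.593) + 0.3793×466×(T − 8.593) = 0
57.53(T − 262.5) + 608.93(T − 8.593) + 176.75(T − 8.593) = 0
843.21 T = 21853
T ≈ 25.92 °C

T_f ≈ 25.9 °C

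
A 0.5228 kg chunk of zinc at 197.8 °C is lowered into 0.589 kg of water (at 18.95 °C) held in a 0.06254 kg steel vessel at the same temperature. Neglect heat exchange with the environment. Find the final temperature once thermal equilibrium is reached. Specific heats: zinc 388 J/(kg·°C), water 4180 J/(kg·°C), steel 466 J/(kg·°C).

T_f ≈ 32.4 °C

Net heat exchanged in the isolated system is zero:
0.5228·388·(T − 197.8) + 0.589·4180·(T − 18.95) + 0.06254·466·(T − 18.95) = 0
(202.85 + 2462 + 29.14) T = 202.85·197.8 + 2462·18.95 + 29.14·18.95
T = 87331 / 2694 = 32.4 °C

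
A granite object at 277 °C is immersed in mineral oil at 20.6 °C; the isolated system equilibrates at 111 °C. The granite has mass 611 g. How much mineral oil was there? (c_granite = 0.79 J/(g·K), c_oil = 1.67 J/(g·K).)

Let T be the final temperature. ΣQ_i = 0:
611·0.79·(111 − 277) + m·1.67·(111 − 20.6) = 0
150.97 m = 80127
m = 80127/150.97 ≈ 530.8 g

m ≈ 531 g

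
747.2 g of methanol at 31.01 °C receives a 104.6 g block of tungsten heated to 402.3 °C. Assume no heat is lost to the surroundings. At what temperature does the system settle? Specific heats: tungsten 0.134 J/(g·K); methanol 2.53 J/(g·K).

T_f ≈ 33.7 °C

With ΣQ=0 the equilibrium temperature is the m·c-weighted mean:
T_f = (14.02·402.3 + 1890.4·31.01) / (14.02 + 1890.4)
    = 64261 / 1904.4 ≈ 33.74 °C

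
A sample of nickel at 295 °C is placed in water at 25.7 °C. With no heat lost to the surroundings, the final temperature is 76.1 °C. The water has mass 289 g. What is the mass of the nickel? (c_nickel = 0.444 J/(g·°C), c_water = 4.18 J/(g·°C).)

|Q_nickel| = |Q_water|:
m×0.444×(295 − 76.1) = 289×4.18×(76.1 − 25.7)
97.19 m = 60884  ⇒  m ≈ 626.4 g

m ≈ 626 g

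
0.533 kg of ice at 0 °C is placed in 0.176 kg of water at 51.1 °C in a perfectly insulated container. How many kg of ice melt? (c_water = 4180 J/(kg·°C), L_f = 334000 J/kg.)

m_melted ≈ 0.113 kg

Heat available from the water dropping to 0 °C: 0.176×4180×51.1 = 37593 J.
Fully melting the ice requires m_ice L_f = 0.533×334000 = 178022 J.
Since 37593 < 178022 J, not all the ice melts; equilibrium is at 0 °C.
Mass melted = 37593/334000 ≈ 0.1126 kg.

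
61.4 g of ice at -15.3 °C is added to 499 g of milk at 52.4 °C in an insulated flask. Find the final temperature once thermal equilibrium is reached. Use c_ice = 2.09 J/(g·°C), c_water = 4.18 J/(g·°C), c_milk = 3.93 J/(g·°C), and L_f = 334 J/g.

T_f ≈ 36.2 °C

Net heat exchanged in the isolated system is zero:
warm ice to 0 °C: 61.4·2.09·(0 − (-15.3)) = 1963.4
  latent heat to melt: 61.4·334 = 20508
  meltwater 0→T: 61.4·4.18·T = 256.65 T
  milk: 1961.1(T − 52.4)
2217.7 T = 102760 − 22471 = 80289
T ≈ 36.20 °C — above 0 °C, consistent with complete melting.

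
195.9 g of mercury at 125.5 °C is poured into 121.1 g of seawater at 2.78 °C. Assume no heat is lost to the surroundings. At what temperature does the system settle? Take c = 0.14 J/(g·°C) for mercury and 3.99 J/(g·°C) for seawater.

T_f ≈ 9.4 °C

Taking heat into each body as positive, Σ m c ΔT = 0:
195.9*0.14*(T − 125.5) + 121.1*3.99*(T − 2.78) = 0
(27.43 + 483.19) T = 27.43*125.5 + 483.19*2.78
T = 4785.2 / 510.62 = 9.37 °C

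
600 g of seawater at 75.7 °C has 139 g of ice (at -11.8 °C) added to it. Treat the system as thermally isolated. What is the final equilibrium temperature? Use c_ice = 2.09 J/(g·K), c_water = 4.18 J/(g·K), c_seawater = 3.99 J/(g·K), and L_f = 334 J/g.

T_f ≈ 44.2 °C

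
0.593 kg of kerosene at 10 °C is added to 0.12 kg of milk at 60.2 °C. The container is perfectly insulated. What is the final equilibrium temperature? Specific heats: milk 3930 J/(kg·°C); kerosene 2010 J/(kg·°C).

T_f ≈ 24.2 °C

Let T be the final temperature. ΣQ_i = 0:
0.12×3930×(T − 60.2) + 0.593×2010×(T − 10) = 0
471.6(T − 60.2) + 1191.9(T − 10) = 0
(471.6 + 1191.9) T = 471.6×60.2 + 1191.9×10
T ≈ 24.23 °C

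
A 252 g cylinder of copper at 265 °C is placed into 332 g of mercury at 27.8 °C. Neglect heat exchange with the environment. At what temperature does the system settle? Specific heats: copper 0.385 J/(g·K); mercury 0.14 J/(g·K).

T_f ≈ 188.2 °C

T_f = Σ m_i c_i T_i / Σ m_i c_i:
T_f = (97.02*265 + 46.48*27.8) / (97.02 + 46.48)
    = 27002 / 143.5 ≈ 188.17 °C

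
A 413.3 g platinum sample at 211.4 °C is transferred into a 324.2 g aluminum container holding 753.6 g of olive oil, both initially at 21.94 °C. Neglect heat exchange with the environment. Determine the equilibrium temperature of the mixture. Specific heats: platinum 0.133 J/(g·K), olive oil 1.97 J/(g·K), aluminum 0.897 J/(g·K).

T_f ≈ 27.6 °C

Net heat exchanged in the isolated system is zero:
413.3·0.133·(T − 211.4) + 753.6·1.97·(T − 21.94) + 324.2·0.897·(T − 21.94) = 0
54.97(T − 211.4) + 1484.6(T − 21.94) + 290.81(T − 21.94) = 0
(54.97 + 1484.6 + 290.81) T = 54.97·211.4 + 1484.6·21.94 + 290.81·21.94
T = 50573 / 1830.4 = 27.6 °C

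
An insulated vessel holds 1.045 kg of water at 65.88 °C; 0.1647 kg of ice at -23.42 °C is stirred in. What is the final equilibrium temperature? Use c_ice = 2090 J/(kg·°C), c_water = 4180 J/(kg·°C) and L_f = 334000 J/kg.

T_f ≈ 44.4 °C

Sum of m c ΔT and latent-heat terms is zero:
ice -23.42→0 °C: 0.1647×2090×23.42 = 8061.7
  fusion: m_ice L_f = 0.1647×334000 = 55010
  warm the meltwater: 688.45 T
  water cools: 1.045×4180×(T − 65.88) = 4368.1(T − 65.88)
5056.5 T = 287770 − 63072 = 224699
T ≈ 44.44 °C. Since T > 0 °C, the all-ice-melts assumption holds.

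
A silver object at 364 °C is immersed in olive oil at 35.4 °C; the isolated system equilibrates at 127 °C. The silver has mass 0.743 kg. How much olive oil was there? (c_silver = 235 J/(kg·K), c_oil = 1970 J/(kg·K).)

m ≈ 0.229 kg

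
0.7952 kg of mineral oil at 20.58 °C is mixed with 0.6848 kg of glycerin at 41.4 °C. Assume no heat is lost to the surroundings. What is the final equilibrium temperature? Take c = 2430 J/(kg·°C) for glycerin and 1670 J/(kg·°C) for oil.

Setting the total heat transfer to zero:
0.6848×2430×(T − 41.4) + 0.7952×1670×(T − 20.58) = 0
2992 T = 96222
T ≈ 32.16 °C

T_f ≈ 32.2 °C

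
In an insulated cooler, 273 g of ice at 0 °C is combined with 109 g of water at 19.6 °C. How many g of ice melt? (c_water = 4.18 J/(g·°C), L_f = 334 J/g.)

Cooling the water to 0 °C releases 109×4.18×19.6 = 8930.2 J.
Fully melting the ice requires m_ice L_f = 273×334 = 91182 J.
That's not enough to melt it all — equilibrium is at 0 °C with ice remaining.
m_melted×334 = 8930.2  ⇒  m_melted ≈ 26.74 g.

m_melted ≈ 26.7 g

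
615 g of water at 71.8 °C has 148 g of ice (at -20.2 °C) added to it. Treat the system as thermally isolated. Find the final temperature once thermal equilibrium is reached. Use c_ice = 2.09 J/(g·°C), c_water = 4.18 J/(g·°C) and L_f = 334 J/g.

Net heat exchanged in the isolated system is zero:
ice -20.2→0 °C: 148·2.09·20.2 = 6248.3
  fusion: m_ice L_f = 148·334 = 49432
  meltwater 0→T: 148·4.18·T = 618.64 T
  water cools: 615·4.18·(T − 71.8) = 2570.7(T − 71.8)
3189.3 T = 184576 − 55680 = 128896
T ≈ 40.41 °C — above 0 °C, consistent with complete melting.

T_f ≈ 40.4 °C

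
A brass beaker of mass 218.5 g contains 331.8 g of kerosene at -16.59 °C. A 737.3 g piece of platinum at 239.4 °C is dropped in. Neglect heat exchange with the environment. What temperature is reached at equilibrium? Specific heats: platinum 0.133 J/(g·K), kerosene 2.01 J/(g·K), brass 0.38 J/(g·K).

T_f ≈ 13.0 °C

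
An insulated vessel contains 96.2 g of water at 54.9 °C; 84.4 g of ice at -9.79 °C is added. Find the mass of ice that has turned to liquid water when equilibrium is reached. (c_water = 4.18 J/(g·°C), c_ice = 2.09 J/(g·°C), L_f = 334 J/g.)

m_melted ≈ 60.9 g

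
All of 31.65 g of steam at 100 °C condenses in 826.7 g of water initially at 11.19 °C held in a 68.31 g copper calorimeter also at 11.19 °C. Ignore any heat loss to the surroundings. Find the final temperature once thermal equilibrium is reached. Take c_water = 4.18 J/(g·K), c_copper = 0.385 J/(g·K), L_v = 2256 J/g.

Energy balance with sensible and latent terms:
latent heat released on condensation: 31.65·2256 = 71402; condensate cools 100→T: 31.65·4.18·(T − 100) = 132.3(T − 100); water warms: 826.7·4.18·(T − 11.19) = 3455.6(T − 11.19); copper cup: 68.31·0.385·(T − 11.19) = 26.3(T − 11.19)
3614.2 T = 71402 + 13230 + 38963 = 123595
T ≈ 34.20 °C (< 100 °C, so full condensation is consistent).

T_f ≈ 34.2 °C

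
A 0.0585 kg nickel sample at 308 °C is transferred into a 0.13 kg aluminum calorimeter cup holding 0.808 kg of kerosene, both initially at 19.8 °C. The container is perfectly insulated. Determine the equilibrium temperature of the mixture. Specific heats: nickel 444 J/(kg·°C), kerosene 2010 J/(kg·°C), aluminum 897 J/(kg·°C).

T_f ≈ 24.0 °C

Let T be the final temperature. ΣQ_i = 0:
0.0585*444*(T − 308) + 0.808*2010*(T − 19.8) + 0.13*897*(T − 19.8) = 0
1766.7 T = 42466
T ≈ 24.04 °C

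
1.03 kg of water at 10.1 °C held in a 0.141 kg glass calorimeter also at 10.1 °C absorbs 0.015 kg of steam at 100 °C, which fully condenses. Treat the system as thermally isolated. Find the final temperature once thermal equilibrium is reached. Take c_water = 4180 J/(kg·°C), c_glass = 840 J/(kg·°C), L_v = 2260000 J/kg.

T_f ≈ 18.9 °C

Energy conservation, ΣQ = 0:
condense steam: −0.015·2260000 = −33900
  condensed water 100 °C→T: 62.7(T − 100)
  original water: 4305.4(T − 10.1)
  glass cup: 0.141·840·(T − 10.1) = 118.44(T − 10.1)
4486.5 T = 33900 + 6270 + 44681 = 84851
T ≈ 18.91 °C (< 100 °C, so full condensation is consistent).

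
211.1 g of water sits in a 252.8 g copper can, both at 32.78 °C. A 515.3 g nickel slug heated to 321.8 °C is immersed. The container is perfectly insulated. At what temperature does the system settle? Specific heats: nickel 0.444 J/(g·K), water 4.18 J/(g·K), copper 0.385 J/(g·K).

T_f ≈ 87.5 °C

T_f is the heat-capacity-weighted average of the initial temperatures:
T_f = (228.79*321.8 + 882.4*32.78 + 97.33*32.78) / (228.79 + 882.4 + 97.33)
    = 105741 / 1208.5 ≈ 87.50 °C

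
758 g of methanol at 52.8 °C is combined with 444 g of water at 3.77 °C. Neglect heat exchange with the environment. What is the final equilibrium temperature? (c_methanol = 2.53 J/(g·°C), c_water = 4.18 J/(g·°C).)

Energy conservation, ΣQ = 0:
758*2.53*(T − 52.8) + 444*4.18*(T − 3.77) = 0
1917.7(T − 52.8) + 1855.9(T − 3.77) = 0
(1917.7 + 1855.9) T = 1917.7*52.8 + 1855.9*3.77
T ≈ 28.69 °C

T_f ≈ 28.7 °C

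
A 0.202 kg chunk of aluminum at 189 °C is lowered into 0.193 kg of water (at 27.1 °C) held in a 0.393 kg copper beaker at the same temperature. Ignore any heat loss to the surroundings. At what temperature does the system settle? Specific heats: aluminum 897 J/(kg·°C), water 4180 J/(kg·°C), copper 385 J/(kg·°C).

T_f ≈ 52.8 °C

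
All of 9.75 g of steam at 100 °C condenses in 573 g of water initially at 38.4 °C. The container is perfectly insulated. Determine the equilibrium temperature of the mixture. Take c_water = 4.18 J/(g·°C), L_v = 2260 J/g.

T_f ≈ 48.5 °C

Energy conservation, ΣQ = 0:
latent heat released on condensation: 9.75·2260 = 22035; condensed water 100 °C→T: 40.75(T − 100); original water: 2395.1(T − 38.4)
2435.9 T = 22035 + 4075.5 + 91973 = 118084
T ≈ 48.48 °C (< 100 °C, so full condensation is consistent).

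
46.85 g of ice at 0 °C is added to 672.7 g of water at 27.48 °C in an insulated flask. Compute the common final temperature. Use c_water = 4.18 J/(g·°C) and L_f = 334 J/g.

T_f ≈ 20.5 °C

Sum of m c ΔT and latent-heat terms is zero:
fusion: m_ice L_f = 46.85·334 = 15648; meltwater 0→T: 46.85·4.18·T = 195.83 T; water: 2811.9(T − 27.48)
3007.7 T = 77271 − 15648 = 61623
T ≈ 20.49 °C — above 0 °C, consistent with complete melting.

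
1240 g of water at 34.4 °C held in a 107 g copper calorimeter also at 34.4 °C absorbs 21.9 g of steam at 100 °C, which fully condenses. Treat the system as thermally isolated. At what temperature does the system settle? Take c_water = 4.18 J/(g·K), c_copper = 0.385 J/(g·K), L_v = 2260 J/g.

T_f ≈ 44.8 °C

Conservation of energy gives ΣQ = 0:
condense steam: −21.9·2260 = −49494
  condensed water 100 °C→T: 91.54(T − 100)
  water warms: 1240·4.18·(T − 34.4) = 5183.2(T − 34.4)
  cup: 41.2(T − 34.4)
5315.9 T = 49494 + 9154.2 + 179719 = 238367
T ≈ 44.84 °C (< 100 °C, so full condensation is consistent).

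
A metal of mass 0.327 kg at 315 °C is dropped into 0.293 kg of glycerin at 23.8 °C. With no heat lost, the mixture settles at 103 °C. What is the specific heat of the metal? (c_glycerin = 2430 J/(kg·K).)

c ≈ 813 J/(kg·K)

Setting the total heat transfer to zero:
0.327×c×(103 − 315) + 0.293×2430×(103 − 23.8) = 0
-69.32 c = -56390
c = -56390/-69.32 ≈ 813.4 J/(kg·K)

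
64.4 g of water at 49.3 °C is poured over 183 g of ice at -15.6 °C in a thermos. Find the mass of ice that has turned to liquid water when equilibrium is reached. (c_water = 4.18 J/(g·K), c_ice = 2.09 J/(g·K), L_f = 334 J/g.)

m_melted ≈ 21.9 g

Cooling the water to 0 °C releases 64.4·4.18·49.3 = 13271 J.
Of that, 183·2.09·15.6 = 5966.5 J goes to bring the ice to 0 °C, leaving 7304.6 J.
To melt every bit of ice: 183·334 = 61122 J.
7304.6 J < 61122 J, so only part of the ice melts and the system sits at 0 °C.
Mass melted = 7304.6/334 ≈ 21.87 g.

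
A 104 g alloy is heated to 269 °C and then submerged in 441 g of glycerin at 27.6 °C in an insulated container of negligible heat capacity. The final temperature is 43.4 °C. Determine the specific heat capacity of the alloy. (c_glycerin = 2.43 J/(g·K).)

c ≈ 0.722 J/(g·K)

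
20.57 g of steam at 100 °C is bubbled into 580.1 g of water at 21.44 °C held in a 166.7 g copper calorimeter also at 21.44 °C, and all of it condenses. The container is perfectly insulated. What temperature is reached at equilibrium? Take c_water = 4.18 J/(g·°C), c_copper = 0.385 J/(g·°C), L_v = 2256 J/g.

T_f ≈ 42.1 °C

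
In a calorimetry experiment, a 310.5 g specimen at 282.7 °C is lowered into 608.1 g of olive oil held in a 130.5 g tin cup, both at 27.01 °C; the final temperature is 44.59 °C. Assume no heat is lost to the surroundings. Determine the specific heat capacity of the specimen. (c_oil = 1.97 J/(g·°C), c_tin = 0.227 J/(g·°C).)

c ≈ 0.292 J/(g·°C)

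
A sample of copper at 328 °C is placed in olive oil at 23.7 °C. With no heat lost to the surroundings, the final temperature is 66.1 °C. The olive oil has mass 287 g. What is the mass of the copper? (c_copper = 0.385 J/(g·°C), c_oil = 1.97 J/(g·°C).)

m ≈ 238 g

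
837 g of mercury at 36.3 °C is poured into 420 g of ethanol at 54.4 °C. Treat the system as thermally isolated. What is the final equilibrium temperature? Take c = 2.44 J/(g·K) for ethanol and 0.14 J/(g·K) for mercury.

T_f ≈ 52.5 °C

With ΣQ=0 the equilibrium temperature is the m·c-weighted mean:
T_f = (1024.8·54.4 + 117.18·36.3) / (1024.8 + 117.18)
    = 60003 / 1142 ≈ 52.54 °C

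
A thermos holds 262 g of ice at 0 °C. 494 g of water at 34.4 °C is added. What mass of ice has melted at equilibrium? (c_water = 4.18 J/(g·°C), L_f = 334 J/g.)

m_melted ≈ 213 g

Water can give up m c ΔT = 494×4.18×34.4 = 71033 J before reaching 0 °C.
Fully melting the ice requires m_ice L_f = 262×334 = 87508 J.
Since 71033 < 87508 J, not all the ice melts; equilibrium is at 0 °C.
m_melt = 71033 / L_f = 212.7 g.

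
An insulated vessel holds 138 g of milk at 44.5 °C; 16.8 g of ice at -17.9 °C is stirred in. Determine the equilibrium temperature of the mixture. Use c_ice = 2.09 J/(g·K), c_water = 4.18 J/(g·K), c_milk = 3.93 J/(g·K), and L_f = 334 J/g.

T_f ≈ 29.2 °C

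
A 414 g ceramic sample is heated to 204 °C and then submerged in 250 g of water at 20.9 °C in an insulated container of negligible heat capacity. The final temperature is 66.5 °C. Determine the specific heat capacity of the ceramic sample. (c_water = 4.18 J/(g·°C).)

Energy conservation, ΣQ = 0:
414×c×(66.5 − 204) + 250×4.18×(66.5 − 20.9) = 0
-56925 c = -47652
c = -47652/-56925 ≈ 0.8371 J/(g·°C)

c ≈ 0.837 J/(g·°C)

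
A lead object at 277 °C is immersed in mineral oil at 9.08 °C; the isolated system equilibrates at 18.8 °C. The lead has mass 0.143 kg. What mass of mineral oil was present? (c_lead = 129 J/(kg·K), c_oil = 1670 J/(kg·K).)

m ≈ 0.293 kg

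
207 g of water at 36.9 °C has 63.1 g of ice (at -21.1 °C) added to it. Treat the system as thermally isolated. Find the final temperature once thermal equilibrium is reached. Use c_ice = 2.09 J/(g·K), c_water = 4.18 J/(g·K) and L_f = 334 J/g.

T_f ≈ 7.1 °C

Sum of m c ΔT and latent-heat terms is zero:
ice -21.1→0 °C: 63.1·2.09·21.1 = 2782.6
  fusion: m_ice L_f = 63.1·334 = 21075
  warm the meltwater: 263.76 T
  water cools: 207·4.18·(T − 36.9) = 865.26(T − 36.9)
1129 T = 31928 − 23858 = 8070
T ≈ 7.15 °C (positive, so assuming full melt was valid).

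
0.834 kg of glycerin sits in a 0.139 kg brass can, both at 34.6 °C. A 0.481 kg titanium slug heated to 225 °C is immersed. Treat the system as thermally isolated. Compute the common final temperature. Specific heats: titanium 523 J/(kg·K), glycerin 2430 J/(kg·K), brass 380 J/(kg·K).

T_f is the heat-capacity-weighted average of the initial temperatures:
T_f = (251.56*225 + 2026.6*34.6 + 52.82*34.6) / (251.56 + 2026.6 + 52.82)
    = 128550 / 2331 ≈ 55.15 °C

T_f ≈ 55.1 °C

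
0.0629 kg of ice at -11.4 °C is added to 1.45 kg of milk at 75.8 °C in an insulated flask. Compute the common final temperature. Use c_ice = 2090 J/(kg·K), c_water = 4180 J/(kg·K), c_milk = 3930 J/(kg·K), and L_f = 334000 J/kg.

T_f ≈ 68.7 °C

Heat gained plus heat lost sum to zero:
warm ice to 0 °C: 0.0629·2090·(0 − (-11.4)) = 1498.7
  melt ice: 0.0629·334000 = 21009
  meltwater 0→T: 0.0629·4180·T = 262.92 T
  milk: 5698.5(T − 75.8)
5961.4 T = 431946 − 22507 = 409439
T ≈ 68.68 °C — above 0 °C, consistent with complete melting.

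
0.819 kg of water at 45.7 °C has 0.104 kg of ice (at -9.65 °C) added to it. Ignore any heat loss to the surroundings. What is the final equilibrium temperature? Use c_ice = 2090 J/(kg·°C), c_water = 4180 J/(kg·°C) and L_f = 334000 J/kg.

Taking heat into each body as positive, Σ m c ΔT = 0:
ice -9.65→0 °C: 0.104×2090×9.65 = 2097.5
  melt ice: 0.104×334000 = 34736
  warm the meltwater: 434.72 T
  water cools: 0.819×4180×(T − 45.7) = 3423.4(T − 45.7)
3858.1 T = 156450 − 36834 = 119617
T ≈ 31.00 °C. Since T > 0 °C, the all-ice-melts assumption holds.

T_f ≈ 31.0 °C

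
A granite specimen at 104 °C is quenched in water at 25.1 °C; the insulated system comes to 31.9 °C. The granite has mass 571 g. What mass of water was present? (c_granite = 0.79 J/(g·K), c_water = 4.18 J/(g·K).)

m ≈ 1140 g

Energy conservation, ΣQ = 0:
571×0.79×(31.9 − 104) + m×4.18×(31.9 − 25.1) = 0
28.42 m = 32524
m = 32524/28.42 ≈ 1144 g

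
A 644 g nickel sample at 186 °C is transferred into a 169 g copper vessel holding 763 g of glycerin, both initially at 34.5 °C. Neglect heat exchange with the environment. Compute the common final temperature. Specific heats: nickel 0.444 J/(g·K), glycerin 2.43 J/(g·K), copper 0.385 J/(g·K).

T_f ≈ 54.1 °C

Conservation of energy gives ΣQ = 0:
644*0.444*(T − 186) + 763*2.43*(T − 34.5) + 169*0.385*(T − 34.5) = 0
2205.1 T = 119395
T = 119395 / 2205.1 = 54.1 °C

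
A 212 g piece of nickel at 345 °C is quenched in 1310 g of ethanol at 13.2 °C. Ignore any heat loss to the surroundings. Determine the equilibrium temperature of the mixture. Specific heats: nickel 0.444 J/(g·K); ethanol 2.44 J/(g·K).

Taking heat into each body as positive, Σ m c ΔT = 0:
212×0.444×(T − 345) + 1310×2.44×(T − 13.2) = 0
94.13(T − 345) + 3196.4(T − 13.2) = 0
3290.5 T = 74667
T = 74667 / 3290.5 = 22.7 °C

T_f ≈ 22.7 °C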